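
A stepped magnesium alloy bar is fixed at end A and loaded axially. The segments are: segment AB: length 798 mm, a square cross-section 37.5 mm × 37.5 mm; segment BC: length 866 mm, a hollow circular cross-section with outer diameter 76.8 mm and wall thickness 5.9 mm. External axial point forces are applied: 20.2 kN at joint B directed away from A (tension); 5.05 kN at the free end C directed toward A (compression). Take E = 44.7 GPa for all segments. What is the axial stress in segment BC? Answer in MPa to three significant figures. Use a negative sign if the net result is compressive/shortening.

Internal axial forces (sectioning from the free end, tension +): N_BC = -5.05 kN, N_AB = 15.15 kN.
A_BC = 1314 mm².
σ_BC = N_BC/A_BC = -5050/1314 = -3.843 MPa.

-3.84 MPa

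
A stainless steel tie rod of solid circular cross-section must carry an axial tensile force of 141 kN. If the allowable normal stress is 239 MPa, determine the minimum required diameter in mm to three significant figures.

27.4 mm

Required area A ≥ P/σ_allow = 141000/239 = 590 mm².
For a solid circular section, d ≥ √(4A/π) = 27.41 mm.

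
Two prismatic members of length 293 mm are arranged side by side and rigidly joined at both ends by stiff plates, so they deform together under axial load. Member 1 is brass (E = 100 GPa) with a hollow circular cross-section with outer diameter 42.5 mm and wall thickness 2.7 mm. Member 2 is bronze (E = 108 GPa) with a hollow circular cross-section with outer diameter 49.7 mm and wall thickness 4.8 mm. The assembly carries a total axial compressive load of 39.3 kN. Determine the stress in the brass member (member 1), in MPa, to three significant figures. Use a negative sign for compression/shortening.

-36.8 MPa

A_1 = 337.6 mm².
A_2 = 677.1 mm².
Equal strain + equilibrium ⇒ each member carries load in proportion to AE: A₁E₁ = 33760000 N, A₂E₂ = 73120000 N, ΣAE = 106900000 N.
σ₁ = P·E₁/ΣAE = -39300·100000/106900000 = -36.77 MPa.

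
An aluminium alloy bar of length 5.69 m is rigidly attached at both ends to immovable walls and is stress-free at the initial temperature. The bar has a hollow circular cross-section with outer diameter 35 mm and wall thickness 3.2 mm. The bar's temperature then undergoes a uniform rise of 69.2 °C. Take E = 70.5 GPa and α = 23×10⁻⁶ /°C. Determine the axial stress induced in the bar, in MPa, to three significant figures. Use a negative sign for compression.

-112 MPa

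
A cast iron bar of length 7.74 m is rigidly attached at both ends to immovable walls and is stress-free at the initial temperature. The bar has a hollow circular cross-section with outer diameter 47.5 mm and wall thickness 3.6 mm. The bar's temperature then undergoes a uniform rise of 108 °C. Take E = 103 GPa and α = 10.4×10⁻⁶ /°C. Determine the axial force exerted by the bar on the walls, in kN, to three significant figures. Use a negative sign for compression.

-57.4 kN

Free thermal expansion αLΔT = 10.4e-6 · 7740 · 108 = 8.694 mm.
The walls impose strain ε = −(8.694)/7740 = -1.1232e-03; σ = Eε = 103000 · -1.1232e-03 = -115.7 MPa.
Wall reaction R = σ·A = -115.7·496.5 = -57440 N = -57.44 kN.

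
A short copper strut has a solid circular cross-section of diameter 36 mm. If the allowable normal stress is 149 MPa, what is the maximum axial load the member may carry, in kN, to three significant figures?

152 kN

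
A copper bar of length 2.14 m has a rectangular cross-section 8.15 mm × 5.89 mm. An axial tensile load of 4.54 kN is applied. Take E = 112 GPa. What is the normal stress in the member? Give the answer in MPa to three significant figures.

94.6 MPa

A = 48 mm².
σ = N/A = 4540/48 = 94.58 MPa.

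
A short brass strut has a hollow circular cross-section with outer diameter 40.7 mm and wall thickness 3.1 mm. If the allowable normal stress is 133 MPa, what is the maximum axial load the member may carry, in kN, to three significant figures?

48.7 kN

A = 366.2 mm².
P_max = σ_allow · A = 133 · 366.2 = 48700 N = 48.7 kN.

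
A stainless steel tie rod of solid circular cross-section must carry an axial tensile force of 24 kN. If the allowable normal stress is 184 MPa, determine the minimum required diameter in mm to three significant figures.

Required area A ≥ P/σ_allow = 24000/184 = 130.4 mm².
For a solid circular section, d ≥ √(4A/π) = 12.89 mm.

12.9 mm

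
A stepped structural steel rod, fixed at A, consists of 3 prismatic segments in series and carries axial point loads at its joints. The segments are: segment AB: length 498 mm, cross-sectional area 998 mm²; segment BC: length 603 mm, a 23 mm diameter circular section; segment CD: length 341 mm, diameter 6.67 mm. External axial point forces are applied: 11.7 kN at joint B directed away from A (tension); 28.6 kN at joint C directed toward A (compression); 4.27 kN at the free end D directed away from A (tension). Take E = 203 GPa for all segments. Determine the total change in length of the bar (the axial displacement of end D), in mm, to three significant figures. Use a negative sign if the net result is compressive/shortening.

2.86e-04 mm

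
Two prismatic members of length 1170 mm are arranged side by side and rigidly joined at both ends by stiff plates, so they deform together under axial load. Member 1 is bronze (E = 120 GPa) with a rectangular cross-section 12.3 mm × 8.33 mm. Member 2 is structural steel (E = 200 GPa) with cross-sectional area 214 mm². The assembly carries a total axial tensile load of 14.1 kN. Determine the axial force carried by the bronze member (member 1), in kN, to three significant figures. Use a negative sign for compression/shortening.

A_1 = 102.5 mm².
Equal strain + equilibrium ⇒ each member carries load in proportion to AE: A₁E₁ = 12300000 N, A₂E₂ = 42800000 N, ΣAE = 55100000 N.
F₁ = P·A₁E₁/ΣAE = 14100·12300000/55100000 = 3147 N.

3.15 kN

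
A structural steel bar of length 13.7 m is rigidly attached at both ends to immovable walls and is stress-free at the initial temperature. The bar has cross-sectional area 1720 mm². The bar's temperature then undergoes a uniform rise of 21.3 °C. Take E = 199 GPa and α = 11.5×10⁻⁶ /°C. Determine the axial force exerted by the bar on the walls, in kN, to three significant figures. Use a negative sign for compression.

-83.8 kN

Free thermal expansion αLΔT = 11.5e-6 · 13700 · 21.3 = 3.356 mm.
The walls impose strain ε = −(3.356)/13700 = -2.4495e-04; σ = Eε = 199000 · -2.4495e-04 = -48.75 MPa.
Wall reaction R = σ·A = -48.75·1720 = -83840 N = -83.84 kN.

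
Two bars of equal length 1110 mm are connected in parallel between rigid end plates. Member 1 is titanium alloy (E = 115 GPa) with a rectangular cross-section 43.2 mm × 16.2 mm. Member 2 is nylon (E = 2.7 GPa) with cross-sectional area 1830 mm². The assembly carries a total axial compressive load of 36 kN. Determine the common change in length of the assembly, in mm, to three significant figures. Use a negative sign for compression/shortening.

-0.468 mm

A_1 = 699.8 mm².
Equal strain + equilibrium ⇒ each member carries load in proportion to AE: A₁E₁ = 80480000 N, A₂E₂ = 4941000 N, ΣAE = 85420000 N.
δ = PL/ΣAE = -36000·1110/85420000 = -0.4678 mm.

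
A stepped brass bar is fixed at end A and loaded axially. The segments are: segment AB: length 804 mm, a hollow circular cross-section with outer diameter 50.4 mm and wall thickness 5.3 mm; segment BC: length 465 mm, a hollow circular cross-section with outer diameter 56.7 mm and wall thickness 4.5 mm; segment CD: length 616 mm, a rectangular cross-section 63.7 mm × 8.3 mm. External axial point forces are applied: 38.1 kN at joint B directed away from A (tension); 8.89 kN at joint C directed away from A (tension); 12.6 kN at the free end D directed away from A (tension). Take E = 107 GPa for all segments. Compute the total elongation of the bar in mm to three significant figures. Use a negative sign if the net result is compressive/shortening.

0.860 mm

Internal axial forces (sectioning from the free end, tension +): N_CD = 12.6 kN, N_BC = 21.49 kN, N_AB = 59.59 kN.
A_AB = 750.9 mm².
A_BC = 738 mm².
A_CD = 528.7 mm².
δ_AB = 59590·804/(750.9·107000) = 0.5963 mm
δ_BC = 21490·465/(738·107000) = 0.1266 mm
δ_CD = 12600·616/(528.7·107000) = 0.1372 mm
δ = Σδ_i = 0.86 mm.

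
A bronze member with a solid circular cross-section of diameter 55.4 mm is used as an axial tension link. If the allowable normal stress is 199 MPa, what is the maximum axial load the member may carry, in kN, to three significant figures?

480 kN

A = 2411 mm².
P_max = σ_allow · A = 199 · 2411 = 479700 N = 479.7 kN.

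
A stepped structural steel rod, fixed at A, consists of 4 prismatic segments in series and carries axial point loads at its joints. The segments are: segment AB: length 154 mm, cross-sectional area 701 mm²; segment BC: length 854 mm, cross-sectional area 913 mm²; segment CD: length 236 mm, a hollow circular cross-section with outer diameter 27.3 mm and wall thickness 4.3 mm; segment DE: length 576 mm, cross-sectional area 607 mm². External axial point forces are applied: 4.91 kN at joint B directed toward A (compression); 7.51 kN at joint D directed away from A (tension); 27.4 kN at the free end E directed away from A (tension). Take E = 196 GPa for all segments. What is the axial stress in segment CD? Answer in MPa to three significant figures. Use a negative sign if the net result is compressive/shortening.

Internal axial forces (sectioning from the free end, tension +): N_DE = 27.4 kN, N_CD = 34.91 kN, N_BC = 34.91 kN, N_AB = 30 kN.
A_CD = 310.7 mm².
σ_CD = N_CD/A_CD = 34910/310.7 = 112.4 MPa.

112 MPa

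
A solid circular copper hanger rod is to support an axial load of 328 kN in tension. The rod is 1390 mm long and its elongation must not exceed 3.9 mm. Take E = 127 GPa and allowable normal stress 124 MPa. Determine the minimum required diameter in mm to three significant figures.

Required area A ≥ P/σ_allow = 328000/124 = 2645 mm².
For a solid circular section, d ≥ √(4A/π) = 58.03 mm.
Elongation limit: A ≥ PL/(Eδ_allow) = 328000·1390/(127000·3.9) = 920.5 mm² ⇒ d ≥ 34.23 mm.
The stress limit governs.

58.0 mm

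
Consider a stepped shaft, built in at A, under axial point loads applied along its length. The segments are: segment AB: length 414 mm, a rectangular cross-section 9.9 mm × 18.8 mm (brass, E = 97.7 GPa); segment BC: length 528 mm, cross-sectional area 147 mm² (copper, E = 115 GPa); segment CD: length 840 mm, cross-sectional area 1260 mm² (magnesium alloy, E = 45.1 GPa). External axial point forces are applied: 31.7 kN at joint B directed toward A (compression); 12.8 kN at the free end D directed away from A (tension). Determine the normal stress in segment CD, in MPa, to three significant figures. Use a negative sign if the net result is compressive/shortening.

10.2 MPa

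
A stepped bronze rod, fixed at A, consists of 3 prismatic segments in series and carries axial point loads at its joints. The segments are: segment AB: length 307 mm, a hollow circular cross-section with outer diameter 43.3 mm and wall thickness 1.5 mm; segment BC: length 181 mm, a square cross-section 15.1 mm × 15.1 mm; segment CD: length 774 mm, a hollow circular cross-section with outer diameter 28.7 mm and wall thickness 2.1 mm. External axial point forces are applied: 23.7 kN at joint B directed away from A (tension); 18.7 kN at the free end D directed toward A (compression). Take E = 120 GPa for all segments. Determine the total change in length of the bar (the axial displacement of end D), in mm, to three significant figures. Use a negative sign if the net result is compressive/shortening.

Internal axial forces (sectioning from the free end, tension +): N_CD = -18.7 kN, N_BC = -18.7 kN, N_AB = 5 kN.
A_AB = 197 mm².
A_BC = 228 mm².
A_CD = 175.5 mm².
δ_AB = 5000·307/(197·120000) = 0.06494 mm
δ_BC = -18700·181/(228·120000) = -0.1237 mm
δ_CD = -18700·774/(175.5·120000) = -0.6873 mm
δ = Σδ_i = -0.7461 mm.

-0.746 mm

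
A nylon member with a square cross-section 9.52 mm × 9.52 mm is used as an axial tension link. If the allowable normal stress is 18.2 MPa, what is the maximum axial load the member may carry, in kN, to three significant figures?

1.65 kN

A = 90.63 mm².
P_max = σ_allow · A = 18.2 · 90.63 = 1649 N = 1.649 kN.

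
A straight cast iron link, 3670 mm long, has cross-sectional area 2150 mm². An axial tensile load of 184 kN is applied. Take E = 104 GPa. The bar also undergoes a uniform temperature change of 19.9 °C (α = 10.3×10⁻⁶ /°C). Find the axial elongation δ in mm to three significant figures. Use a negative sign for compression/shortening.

δ_mech = NL/(AE) = 184000·3670/(2150·104000) = 3.02 mm.
δ_thermal = αLΔT = 10.3e-6·3670·19.9 = 0.7522 mm.
δ = δ_mech + δ_thermal = 3.772 mm.

3.77 mm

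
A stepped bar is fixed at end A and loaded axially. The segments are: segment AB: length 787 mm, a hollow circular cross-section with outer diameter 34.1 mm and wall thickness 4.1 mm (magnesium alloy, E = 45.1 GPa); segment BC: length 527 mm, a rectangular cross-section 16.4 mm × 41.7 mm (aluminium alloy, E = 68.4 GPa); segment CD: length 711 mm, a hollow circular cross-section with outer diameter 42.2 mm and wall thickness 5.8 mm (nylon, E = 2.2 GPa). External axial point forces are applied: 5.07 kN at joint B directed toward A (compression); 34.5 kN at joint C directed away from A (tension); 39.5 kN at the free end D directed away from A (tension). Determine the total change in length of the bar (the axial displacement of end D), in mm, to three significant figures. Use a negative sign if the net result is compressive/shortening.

23.2 mm

Internal axial forces (sectioning from the free end, tension +): N_CD = 39.5 kN, N_BC = 74 kN, N_AB = 68.93 kN.
A_AB = 386.4 mm².
A_BC = 683.9 mm².
A_CD = 663.3 mm².
δ_AB = 68930·787/(386.4·45100) = 3.113 mm
δ_BC = 74000·527/(683.9·68400) = 0.8337 mm
δ_CD = 39500·711/(663.3·2200) = 19.25 mm
δ = Σδ_i = 23.19 mm.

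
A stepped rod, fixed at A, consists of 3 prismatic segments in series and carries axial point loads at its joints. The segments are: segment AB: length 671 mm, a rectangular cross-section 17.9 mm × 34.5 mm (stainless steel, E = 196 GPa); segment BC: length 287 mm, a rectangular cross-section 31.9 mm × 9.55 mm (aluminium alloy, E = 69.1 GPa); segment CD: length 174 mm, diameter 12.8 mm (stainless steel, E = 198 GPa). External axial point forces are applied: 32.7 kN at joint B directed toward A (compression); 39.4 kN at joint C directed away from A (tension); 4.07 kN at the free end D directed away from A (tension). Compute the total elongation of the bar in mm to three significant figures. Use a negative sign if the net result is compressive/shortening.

Internal axial forces (sectioning from the free end, tension +): N_CD = 4.07 kN, N_BC = 43.47 kN, N_AB = 10.77 kN.
A_AB = 617.5 mm².
A_BC = 304.6 mm².
A_CD = 128.7 mm².
δ_AB = 10770·671/(617.5·196000) = 0.0597 mm
δ_BC = 43470·287/(304.6·69100) = 0.5927 mm
δ_CD = 4070·174/(128.7·198000) = 0.0278 mm
δ = Σδ_i = 0.6802 mm.

0.680 mm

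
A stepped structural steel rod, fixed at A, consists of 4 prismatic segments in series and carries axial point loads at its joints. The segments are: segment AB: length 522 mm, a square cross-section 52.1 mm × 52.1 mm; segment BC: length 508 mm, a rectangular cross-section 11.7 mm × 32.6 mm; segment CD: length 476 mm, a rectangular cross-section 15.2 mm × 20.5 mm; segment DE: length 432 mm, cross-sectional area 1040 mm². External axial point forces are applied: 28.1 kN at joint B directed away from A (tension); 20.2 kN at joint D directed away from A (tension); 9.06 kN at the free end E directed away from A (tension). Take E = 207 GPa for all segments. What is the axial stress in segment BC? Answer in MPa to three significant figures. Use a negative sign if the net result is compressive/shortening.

76.7 MPa

Internal axial forces (sectioning from the free end, tension +): N_DE = 9.06 kN, N_CD = 29.26 kN, N_BC = 29.26 kN, N_AB = 57.36 kN.
A_BC = 381.4 mm².
σ_BC = N_BC/A_BC = 29260/381.4 = 76.71 MPa.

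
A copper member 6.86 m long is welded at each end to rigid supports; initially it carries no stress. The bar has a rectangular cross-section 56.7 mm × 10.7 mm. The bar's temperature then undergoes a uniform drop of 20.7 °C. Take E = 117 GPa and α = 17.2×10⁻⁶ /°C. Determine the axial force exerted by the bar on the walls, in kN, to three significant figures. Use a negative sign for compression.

25.3 kN

Free thermal expansion αLΔT = 17.2e-6 · 6860 · -20.7 = -2.442 mm.
The walls impose strain ε = −(-2.442)/6860 = 3.5604e-04; σ = Eε = 117000 · 3.5604e-04 = 41.66 MPa.
Wall reaction R = σ·A = 41.66·606.7 = 25270 N = 25.27 kN.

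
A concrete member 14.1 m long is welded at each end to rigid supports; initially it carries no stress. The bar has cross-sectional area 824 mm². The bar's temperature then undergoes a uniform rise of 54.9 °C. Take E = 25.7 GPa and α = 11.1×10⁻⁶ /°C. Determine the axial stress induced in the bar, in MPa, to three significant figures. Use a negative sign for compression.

Free thermal expansion αLΔT = 11.1e-6 · 14100 · 54.9 = 8.592 mm.
The walls impose strain ε = −(8.592)/14100 = -6.0939e-04; σ = Eε = 25700 · -6.0939e-04 = -15.66 MPa.

-15.7 MPa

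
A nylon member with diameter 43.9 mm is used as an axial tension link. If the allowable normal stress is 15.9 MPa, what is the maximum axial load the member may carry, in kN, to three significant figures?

24.1 kN

A = 1514 mm².
P_max = σ_allow · A = 15.9 · 1514 = 24070 N = 24.07 kN.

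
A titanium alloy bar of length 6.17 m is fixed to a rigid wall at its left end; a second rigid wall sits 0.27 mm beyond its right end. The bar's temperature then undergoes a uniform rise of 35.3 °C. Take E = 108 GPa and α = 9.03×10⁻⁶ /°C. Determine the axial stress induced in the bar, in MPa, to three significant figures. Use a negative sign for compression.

Free thermal expansion αLΔT = 9.03e-6 · 6170 · 35.3 = 1.967 mm.
The walls engage after the gap closes; constrained expansion = 1.967 − 0.27 = 1.697 mm.
The walls impose strain ε = −(1.697)/6170 = -2.7500e-04; σ = Eε = 108000 · -2.7500e-04 = -29.7 MPa.

-29.7 MPa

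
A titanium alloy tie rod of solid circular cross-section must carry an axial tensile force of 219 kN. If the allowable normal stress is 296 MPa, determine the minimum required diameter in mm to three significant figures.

Required area A ≥ P/σ_allow = 219000/296 = 739.9 mm².
For a solid circular section, d ≥ √(4A/π) = 30.69 mm.

30.7 mm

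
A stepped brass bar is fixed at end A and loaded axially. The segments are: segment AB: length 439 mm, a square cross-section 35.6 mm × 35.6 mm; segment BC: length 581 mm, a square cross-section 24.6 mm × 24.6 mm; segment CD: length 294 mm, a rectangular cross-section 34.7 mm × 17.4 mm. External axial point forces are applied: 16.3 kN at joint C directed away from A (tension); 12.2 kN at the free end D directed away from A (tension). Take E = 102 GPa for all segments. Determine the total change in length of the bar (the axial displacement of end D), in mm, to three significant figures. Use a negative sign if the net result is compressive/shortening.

0.423 mm

Internal axial forces (sectioning from the free end, tension +): N_CD = 12.2 kN, N_BC = 28.5 kN, N_AB = 28.5 kN.
A_AB = 1267 mm².
A_BC = 605.2 mm².
A_CD = 603.8 mm².
δ_AB = 28500·439/(1267·102000) = 0.09679 mm
δ_BC = 28500·581/(605.2·102000) = 0.2683 mm
δ_CD = 12200·294/(603.8·102000) = 0.05824 mm
δ = Σδ_i = 0.4233 mm.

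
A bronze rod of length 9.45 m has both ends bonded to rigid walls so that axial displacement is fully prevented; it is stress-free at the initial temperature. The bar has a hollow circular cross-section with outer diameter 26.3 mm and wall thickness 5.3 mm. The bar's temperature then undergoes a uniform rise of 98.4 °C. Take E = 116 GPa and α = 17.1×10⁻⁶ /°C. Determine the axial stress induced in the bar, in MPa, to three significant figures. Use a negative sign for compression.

-195 MPa

Free thermal expansion αLΔT = 17.1e-6 · 9450 · 98.4 = 15.9 mm.
The walls impose strain ε = −(15.9)/9450 = -1.6826e-03; σ = Eε = 116000 · -1.6826e-03 = -195.2 MPa.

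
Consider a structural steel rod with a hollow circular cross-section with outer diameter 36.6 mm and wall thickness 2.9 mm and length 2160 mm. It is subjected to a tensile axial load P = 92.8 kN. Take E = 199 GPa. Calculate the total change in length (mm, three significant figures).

A = 307 mm².
δ_mech = NL/(AE) = 92800·2160/(307·199000) = 3.281 mm.

3.28 mm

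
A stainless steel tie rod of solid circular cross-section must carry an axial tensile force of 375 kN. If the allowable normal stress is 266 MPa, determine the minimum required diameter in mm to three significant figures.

42.4 mm

Required area A ≥ P/σ_allow = 375000/266 = 1410 mm².
For a solid circular section, d ≥ √(4A/π) = 42.37 mm.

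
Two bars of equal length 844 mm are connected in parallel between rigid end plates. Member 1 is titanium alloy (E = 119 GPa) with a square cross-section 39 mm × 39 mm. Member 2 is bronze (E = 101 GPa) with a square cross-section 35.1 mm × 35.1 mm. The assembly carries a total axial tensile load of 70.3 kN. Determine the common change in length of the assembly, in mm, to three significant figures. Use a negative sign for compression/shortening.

A_1 = 1521 mm².
A_2 = 1232 mm².
Equal strain + equilibrium ⇒ each member carries load in proportion to AE: A₁E₁ = 181000000 N, A₂E₂ = 124400000 N, ΣAE = 305400000 N.
δ = PL/ΣAE = 70300·844/305400000 = 0.1943 mm.

0.194 mm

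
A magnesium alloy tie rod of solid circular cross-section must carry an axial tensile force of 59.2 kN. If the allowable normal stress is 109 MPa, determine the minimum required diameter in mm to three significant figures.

26.3 mm

Required area A ≥ P/σ_allow = 59200/109 = 543.1 mm².
For a solid circular section, d ≥ √(4A/π) = 26.3 mm.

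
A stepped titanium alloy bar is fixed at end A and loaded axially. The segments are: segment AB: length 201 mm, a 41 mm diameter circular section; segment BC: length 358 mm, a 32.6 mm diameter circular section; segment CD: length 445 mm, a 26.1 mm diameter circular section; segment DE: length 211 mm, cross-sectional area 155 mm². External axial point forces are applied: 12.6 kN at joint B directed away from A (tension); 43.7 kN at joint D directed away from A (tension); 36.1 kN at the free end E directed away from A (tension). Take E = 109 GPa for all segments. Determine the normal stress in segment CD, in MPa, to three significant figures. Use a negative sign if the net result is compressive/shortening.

149 MPa

Internal axial forces (sectioning from the free end, tension +): N_DE = 36.1 kN, N_CD = 79.8 kN, N_BC = 79.8 kN, N_AB = 92.4 kN.
A_CD = 535 mm².
σ_CD = N_CD/A_CD = 79800/535 = 149.2 MPa.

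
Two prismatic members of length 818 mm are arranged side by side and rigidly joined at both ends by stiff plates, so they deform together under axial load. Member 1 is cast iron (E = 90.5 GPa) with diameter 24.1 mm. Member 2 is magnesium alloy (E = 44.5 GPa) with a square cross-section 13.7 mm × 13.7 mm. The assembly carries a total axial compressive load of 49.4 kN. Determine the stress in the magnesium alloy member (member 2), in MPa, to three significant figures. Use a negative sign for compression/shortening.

-44.3 MPa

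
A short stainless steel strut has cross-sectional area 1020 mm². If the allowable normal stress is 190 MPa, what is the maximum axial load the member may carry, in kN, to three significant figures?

P_max = σ_allow · A = 190 · 1020 = 193800 N = 193.8 kN.

194 kN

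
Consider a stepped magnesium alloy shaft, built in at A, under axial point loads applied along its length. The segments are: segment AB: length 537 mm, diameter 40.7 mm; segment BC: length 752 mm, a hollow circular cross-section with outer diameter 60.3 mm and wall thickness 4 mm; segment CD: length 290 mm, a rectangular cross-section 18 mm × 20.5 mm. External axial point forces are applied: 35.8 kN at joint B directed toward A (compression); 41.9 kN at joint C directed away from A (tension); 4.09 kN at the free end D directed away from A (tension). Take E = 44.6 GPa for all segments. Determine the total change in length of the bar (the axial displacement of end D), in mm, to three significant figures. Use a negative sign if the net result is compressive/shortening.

Internal axial forces (sectioning from the free end, tension +): N_CD = 4.09 kN, N_BC = 45.99 kN, N_AB = 10.19 kN.
A_AB = 1301 mm².
A_BC = 707.5 mm².
A_CD = 369 mm².
δ_AB = 10190·537/(1301·44600) = 0.09431 mm
δ_BC = 45990·752/(707.5·44600) = 1.096 mm
δ_CD = 4090·290/(369·44600) = 0.07207 mm
δ = Σδ_i = 1.262 mm.

1.26 mm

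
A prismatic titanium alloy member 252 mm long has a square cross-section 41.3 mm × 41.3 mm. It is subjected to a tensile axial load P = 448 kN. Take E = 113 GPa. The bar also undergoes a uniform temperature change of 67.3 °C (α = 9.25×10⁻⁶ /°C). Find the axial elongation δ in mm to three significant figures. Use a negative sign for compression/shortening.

0.743 mm

A = 1706 mm².
δ_mech = NL/(AE) = 448000·252/(1706·113000) = 0.5857 mm.
δ_thermal = αLΔT = 9.25e-6·252·67.3 = 0.1569 mm.
δ = δ_mech + δ_thermal = 0.7426 mm.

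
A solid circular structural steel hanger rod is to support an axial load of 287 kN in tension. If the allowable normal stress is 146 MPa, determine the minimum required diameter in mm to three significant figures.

Required area A ≥ P/σ_allow = 287000/146 = 1966 mm².
For a solid circular section, d ≥ √(4A/π) = 50.03 mm.

50.0 mm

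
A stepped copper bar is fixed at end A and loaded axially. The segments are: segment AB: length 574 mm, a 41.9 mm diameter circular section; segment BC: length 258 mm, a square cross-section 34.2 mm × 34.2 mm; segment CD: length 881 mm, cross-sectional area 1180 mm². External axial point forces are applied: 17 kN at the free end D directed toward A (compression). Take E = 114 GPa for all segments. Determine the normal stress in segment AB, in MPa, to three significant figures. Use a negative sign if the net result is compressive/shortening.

-12.3 MPa

Internal axial forces (sectioning from the free end, tension +): N_CD = -17 kN, N_BC = -17 kN, N_AB = -17 kN.
A_AB = 1379 mm².
σ_AB = N_AB/A_AB = -17000/1379 = -12.33 MPa.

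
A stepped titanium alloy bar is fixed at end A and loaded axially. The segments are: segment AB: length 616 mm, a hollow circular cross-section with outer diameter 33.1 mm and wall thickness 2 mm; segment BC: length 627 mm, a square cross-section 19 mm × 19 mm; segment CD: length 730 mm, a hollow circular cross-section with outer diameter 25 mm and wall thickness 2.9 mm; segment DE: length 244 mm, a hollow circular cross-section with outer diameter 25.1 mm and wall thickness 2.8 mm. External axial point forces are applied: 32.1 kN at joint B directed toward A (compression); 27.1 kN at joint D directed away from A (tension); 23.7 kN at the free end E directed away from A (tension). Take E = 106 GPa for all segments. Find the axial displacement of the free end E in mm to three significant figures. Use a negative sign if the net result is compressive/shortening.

Internal axial forces (sectioning from the free end, tension +): N_DE = 23.7 kN, N_CD = 50.8 kN, N_BC = 50.8 kN, N_AB = 18.7 kN.
A_AB = 195.4 mm².
A_BC = 361 mm².
A_CD = 201.3 mm².
A_DE = 196.2 mm².
δ_AB = 18700·616/(195.4·106000) = 0.5561 mm
δ_BC = 50800·627/(361·106000) = 0.8324 mm
δ_CD = 50800·730/(201.3·106000) = 1.738 mm
δ_DE = 23700·244/(196.2·106000) = 0.2781 mm
δ = Σδ_i = 3.404 mm.

3.40 mm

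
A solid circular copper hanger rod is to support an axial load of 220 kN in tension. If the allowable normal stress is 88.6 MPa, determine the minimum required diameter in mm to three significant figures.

Required area A ≥ P/σ_allow = 220000/88.6 = 2483 mm².
For a solid circular section, d ≥ √(4A/π) = 56.23 mm.

56.2 mm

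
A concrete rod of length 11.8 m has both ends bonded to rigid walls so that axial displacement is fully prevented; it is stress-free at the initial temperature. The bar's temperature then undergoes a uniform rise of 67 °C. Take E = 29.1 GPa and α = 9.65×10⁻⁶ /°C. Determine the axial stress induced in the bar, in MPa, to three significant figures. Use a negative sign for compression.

Free thermal expansion αLΔT = 9.65e-6 · 11800 · 67 = 7.629 mm.
The walls impose strain ε = −(7.629)/11800 = -6.4655e-04; σ = Eε = 29100 · -6.4655e-04 = -18.81 MPa.

-18.8 MPa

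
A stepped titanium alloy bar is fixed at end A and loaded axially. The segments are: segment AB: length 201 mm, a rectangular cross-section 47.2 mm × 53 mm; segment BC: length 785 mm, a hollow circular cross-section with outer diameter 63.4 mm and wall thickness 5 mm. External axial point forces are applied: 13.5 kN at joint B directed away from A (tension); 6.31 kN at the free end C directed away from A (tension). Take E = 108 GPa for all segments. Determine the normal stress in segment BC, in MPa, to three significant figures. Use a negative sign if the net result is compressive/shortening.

6.88 MPa

Internal axial forces (sectioning from the free end, tension +): N_BC = 6.31 kN, N_AB = 19.81 kN.
A_BC = 917.3 mm².
σ_BC = N_BC/A_BC = 6310/917.3 = 6.879 MPa.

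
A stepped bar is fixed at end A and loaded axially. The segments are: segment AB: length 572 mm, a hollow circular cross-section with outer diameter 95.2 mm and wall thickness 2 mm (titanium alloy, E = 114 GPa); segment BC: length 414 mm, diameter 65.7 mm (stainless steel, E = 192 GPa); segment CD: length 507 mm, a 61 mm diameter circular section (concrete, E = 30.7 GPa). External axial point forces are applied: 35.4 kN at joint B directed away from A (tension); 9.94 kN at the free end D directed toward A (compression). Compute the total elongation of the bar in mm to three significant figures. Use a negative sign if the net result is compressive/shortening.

0.156 mm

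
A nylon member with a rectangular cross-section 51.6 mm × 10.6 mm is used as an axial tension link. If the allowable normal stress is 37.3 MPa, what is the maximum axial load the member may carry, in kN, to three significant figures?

A = 547 mm².
P_max = σ_allow · A = 37.3 · 547 = 20400 N = 20.4 kN.

20.4 kN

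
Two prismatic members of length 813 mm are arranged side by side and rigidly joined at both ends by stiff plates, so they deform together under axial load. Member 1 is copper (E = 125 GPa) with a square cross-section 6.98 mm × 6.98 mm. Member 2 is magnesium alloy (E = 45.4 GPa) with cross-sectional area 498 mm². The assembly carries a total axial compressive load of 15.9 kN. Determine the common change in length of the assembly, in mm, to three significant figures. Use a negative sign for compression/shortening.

A_1 = 48.72 mm².
Equal strain + equilibrium ⇒ each member carries load in proportion to AE: A₁E₁ = 6090000 N, A₂E₂ = 22610000 N, ΣAE = 28700000 N.
δ = PL/ΣAE = -15900·813/28700000 = -0.4504 mm.

-0.450 mm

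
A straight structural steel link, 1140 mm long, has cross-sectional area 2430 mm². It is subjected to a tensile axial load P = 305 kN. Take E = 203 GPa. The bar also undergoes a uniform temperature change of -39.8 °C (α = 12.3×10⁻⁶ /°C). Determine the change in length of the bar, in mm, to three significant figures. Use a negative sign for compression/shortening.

δ_mech = NL/(AE) = 305000·1140/(2430·203000) = 0.7049 mm.
δ_thermal = αLΔT = 12.3e-6·1140·-39.8 = -0.5581 mm.
δ = δ_mech + δ_thermal = 0.1468 mm.

0.147 mm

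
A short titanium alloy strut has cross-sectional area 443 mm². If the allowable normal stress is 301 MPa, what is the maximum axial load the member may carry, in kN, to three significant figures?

P_max = σ_allow · A = 301 · 443 = 133300 N = 133.3 kN.

133 kN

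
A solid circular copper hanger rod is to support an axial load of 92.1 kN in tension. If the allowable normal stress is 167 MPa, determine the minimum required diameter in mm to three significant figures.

Required area A ≥ P/σ_allow = 92100/167 = 551.5 mm².
For a solid circular section, d ≥ √(4A/π) = 26.5 mm.

26.5 mm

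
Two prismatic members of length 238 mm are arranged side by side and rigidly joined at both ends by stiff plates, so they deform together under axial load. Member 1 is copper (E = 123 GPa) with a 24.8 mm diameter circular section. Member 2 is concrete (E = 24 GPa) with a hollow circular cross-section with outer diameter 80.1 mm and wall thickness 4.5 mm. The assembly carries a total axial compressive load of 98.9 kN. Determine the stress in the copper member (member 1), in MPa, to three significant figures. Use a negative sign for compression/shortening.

A_1 = 483.1 mm².
A_2 = 1069 mm².
Equal strain + equilibrium ⇒ each member carries load in proportion to AE: A₁E₁ = 59420000 N, A₂E₂ = 25650000 N, ΣAE = 85070000 N.
σ₁ = P·E₁/ΣAE = -98900·123000/85070000 = -143 MPa.

-143 MPa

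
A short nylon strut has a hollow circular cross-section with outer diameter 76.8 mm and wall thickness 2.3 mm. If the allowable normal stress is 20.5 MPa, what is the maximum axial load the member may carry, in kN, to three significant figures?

A = 538.3 mm².
P_max = σ_allow · A = 20.5 · 538.3 = 11040 N = 11.04 kN.

11.0 kN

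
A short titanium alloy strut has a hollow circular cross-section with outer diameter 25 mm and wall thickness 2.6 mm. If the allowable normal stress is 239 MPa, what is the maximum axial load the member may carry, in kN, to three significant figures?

A = 183 mm².
P_max = σ_allow · A = 239 · 183 = 43730 N = 43.73 kN.

43.7 kN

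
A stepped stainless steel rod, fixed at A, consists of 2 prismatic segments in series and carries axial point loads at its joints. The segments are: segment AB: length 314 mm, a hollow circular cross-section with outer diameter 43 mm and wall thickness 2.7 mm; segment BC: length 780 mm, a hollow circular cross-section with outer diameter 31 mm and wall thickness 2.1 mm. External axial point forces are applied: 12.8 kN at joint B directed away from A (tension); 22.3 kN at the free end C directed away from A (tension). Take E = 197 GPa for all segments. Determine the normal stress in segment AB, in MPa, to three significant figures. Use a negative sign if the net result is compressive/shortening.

103 MPa

Internal axial forces (sectioning from the free end, tension +): N_BC = 22.3 kN, N_AB = 35.1 kN.
A_AB = 341.8 mm².
σ_AB = N_AB/A_AB = 35100/341.8 = 102.7 MPa.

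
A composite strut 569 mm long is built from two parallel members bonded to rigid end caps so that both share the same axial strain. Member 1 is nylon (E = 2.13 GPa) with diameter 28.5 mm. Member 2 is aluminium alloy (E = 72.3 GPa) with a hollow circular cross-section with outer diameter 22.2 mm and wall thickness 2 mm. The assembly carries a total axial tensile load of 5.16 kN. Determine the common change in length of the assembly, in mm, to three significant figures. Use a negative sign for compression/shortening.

A_1 = 637.9 mm².
A_2 = 126.9 mm².
Equal strain + equilibrium ⇒ each member carries load in proportion to AE: A₁E₁ = 1359000 N, A₂E₂ = 9176000 N, ΣAE = 10540000 N.
δ = PL/ΣAE = 5160·569/10540000 = 0.2787 mm.

0.279 mm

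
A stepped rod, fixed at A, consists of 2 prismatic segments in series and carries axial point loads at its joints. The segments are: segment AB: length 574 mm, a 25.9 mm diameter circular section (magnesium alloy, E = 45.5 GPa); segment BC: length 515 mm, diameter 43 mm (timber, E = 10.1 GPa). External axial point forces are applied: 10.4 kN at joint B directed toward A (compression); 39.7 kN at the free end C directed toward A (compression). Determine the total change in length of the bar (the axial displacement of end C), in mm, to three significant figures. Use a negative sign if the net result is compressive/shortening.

Internal axial forces (sectioning from the free end, tension +): N_BC = -39.7 kN, N_AB = -50.1 kN.
A_AB = 526.9 mm².
A_BC = 1452 mm².
δ_AB = -50100·574/(526.9·45500) = -1.2 mm
δ_BC = -39700·515/(1452·10100) = -1.394 mm
δ = Σδ_i = -2.594 mm.

-2.59 mm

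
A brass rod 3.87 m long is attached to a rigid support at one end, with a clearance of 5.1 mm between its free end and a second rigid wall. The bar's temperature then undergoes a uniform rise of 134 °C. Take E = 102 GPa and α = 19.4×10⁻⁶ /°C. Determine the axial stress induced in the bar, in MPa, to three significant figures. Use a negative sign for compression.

Free thermal expansion αLΔT = 19.4e-6 · 3870 · 134 = 10.06 mm.
The walls engage after the gap closes; constrained expansion = 10.06 − 5.1 = 4.96 mm.
The walls impose strain ε = −(4.96)/3870 = -1.2818e-03; σ = Eε = 102000 · -1.2818e-03 = -130.7 MPa.

-131 MPa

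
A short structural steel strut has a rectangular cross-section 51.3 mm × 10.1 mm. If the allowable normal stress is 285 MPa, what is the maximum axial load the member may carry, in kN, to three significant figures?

A = 518.1 mm².
P_max = σ_allow · A = 285 · 518.1 = 147700 N = 147.7 kN.

148 kN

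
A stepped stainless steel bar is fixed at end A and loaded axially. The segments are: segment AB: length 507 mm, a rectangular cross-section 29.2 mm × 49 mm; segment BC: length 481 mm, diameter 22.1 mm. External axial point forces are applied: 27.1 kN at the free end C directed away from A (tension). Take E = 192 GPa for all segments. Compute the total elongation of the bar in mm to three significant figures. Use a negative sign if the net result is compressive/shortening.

0.227 mm

Internal axial forces (sectioning from the free end, tension +): N_BC = 27.1 kN, N_AB = 27.1 kN.
A_AB = 1431 mm².
A_BC = 383.6 mm².
δ_AB = 27100·507/(1431·192000) = 0.05001 mm
δ_BC = 27100·481/(383.6·192000) = 0.177 mm
δ = Σδ_i = 0.227 mm.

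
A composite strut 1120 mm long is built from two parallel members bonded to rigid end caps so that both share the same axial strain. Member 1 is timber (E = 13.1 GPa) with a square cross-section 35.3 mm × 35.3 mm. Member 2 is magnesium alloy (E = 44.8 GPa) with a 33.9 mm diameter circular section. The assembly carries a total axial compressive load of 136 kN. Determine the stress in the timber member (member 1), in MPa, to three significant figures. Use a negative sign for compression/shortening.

-31.4 MPa

A_1 = 1246 mm².
A_2 = 902.6 mm².
Equal strain + equilibrium ⇒ each member carries load in proportion to AE: A₁E₁ = 16320000 N, A₂E₂ = 40440000 N, ΣAE = 56760000 N.
σ₁ = P·E₁/ΣAE = -136000·13100/56760000 = -31.39 MPa.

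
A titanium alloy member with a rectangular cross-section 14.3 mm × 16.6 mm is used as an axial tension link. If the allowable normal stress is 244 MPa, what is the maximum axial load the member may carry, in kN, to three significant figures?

57.9 kN

A = 237.4 mm².
P_max = σ_allow · A = 244 · 237.4 = 57920 N = 57.92 kN.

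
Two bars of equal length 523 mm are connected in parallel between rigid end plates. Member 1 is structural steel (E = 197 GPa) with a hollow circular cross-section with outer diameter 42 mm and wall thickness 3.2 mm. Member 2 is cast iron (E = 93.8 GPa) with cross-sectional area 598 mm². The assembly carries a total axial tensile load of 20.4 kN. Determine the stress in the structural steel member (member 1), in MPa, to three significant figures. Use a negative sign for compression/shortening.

A_1 = 390.1 mm².
Equal strain + equilibrium ⇒ each member carries load in proportion to AE: A₁E₁ = 76840000 N, A₂E₂ = 56090000 N, ΣAE = 132900000 N.
σ₁ = P·E₁/ΣAE = 20400·197000/132900000 = 30.23 MPa.

30.2 MPa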